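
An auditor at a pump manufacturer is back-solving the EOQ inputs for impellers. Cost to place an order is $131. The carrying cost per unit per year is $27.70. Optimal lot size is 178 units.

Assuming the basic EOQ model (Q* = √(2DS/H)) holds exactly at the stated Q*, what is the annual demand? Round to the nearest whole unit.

Since Q* = (2DS/H)^½, squaring gives Q*²·H = 2DS.
D = Q²H / (2S) = 178² × 27.7 / (2 × 131) = 3,349.80

3,350 units per year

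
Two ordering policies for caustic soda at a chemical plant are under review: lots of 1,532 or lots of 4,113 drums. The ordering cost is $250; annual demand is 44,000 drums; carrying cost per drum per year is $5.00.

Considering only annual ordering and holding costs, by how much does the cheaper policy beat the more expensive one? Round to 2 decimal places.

$1,946.79

For each Q, cost = (D/Q)·S + (Q/2)·H.
TC(1,532) = (44,000/1,532)×250 + (1,532/2)×5 = $11,010.16
TC(4,113) = (44,000/4,113)×250 + (4,113/2)×5 = $12,956.95
Lots of 1,532 are cheaper by $1,946.79.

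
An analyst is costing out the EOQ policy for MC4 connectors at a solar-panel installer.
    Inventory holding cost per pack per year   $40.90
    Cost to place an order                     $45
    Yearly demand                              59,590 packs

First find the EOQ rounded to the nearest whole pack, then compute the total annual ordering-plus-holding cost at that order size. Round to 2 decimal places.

$14,810.50

Optimal lot size Q* = (2 × 59,590 × $45 / $40.9)^½ ≈ 362.11 → Q = 362 packs
Orders/yr = 59,590/362 = 164.613; ordering cost = 164.613 × $45 = $7,407.60
Average inventory = 362/2 = 181; holding cost = 181 × $40.9 = $7,402.90
Total = $7,407.60 + $7,402.90 = $14,810.50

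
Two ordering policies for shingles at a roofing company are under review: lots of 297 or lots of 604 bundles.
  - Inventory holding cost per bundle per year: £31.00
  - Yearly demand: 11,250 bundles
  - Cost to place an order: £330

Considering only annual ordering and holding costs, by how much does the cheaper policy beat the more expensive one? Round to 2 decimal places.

TC(Q) = (D/Q)S + (Q/2)H
TC(297) = (11,250/297)×330 + (297/2)×31 = £17,103.50
TC(604) = (11,250/604)×330 + (604/2)×31 = £15,508.52
Lots of 604 are cheaper by £1,594.98.

£1,594.98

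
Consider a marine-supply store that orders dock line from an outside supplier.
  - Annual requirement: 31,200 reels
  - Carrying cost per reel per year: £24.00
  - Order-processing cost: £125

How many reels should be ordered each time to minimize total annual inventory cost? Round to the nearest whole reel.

570 reels

EOQ = √(2DS/H) = √(2 × 31,200 × 125 / 24)
    = √(325,000.00) ≈ 570.09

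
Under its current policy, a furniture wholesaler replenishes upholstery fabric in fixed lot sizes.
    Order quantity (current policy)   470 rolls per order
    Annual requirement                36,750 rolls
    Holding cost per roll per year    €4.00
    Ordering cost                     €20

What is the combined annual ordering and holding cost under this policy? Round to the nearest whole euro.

Orders/yr = 36,750/470 = 78.191; ordering cost = 78.191 × €20 = €1,563.83
Average inventory = 470/2 = 235; holding cost = 235 × €4 = €940.00
Total = €1,563.83 + €940.00 = €2,503.83

€2,504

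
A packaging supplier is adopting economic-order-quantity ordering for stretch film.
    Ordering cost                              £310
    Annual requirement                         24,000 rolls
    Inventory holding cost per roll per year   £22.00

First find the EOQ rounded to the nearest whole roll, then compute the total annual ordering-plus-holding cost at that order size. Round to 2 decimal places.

£18,093.09

EOQ = √(2DS/H) = √(2 × 24,000 × 310 / 22)
    = √(676,363.64) ≈ 822.41 → Q = 822 rolls
Ordering: D/Q × S = 24,000/822 × £310 = £9,051.09
Holding:  Q/2 × H = 822/2 × £22 = £9,042.00
Total = £9,051.09 + £9,042.00 = £18,093.09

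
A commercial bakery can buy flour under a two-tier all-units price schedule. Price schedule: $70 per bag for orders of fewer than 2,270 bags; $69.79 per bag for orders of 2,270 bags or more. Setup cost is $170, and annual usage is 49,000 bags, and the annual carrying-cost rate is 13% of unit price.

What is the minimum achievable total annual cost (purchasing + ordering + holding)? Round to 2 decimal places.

$3,433,677.12

H₁ = 13%×$70 = $9.1000;  H₂ = 13%×$69.79 = $9.0727
EOQ₁ = √(2×49,000×170/9.1000) = 1,353.06  (< 2,270, feasible at tier 1)
EOQ₂ = √(2×49,000×170/9.0727) = 1,355.09  (< 2,270 → use Q = 2,270 at tier-2 price)
TC(tier 1 (EOQ₁), Q≈1,353.1) = $3,442,312.84
TC(tier 2, Q≈2,270.0) = $3,433,677.12
Minimum at tier 2: $3,433,677.12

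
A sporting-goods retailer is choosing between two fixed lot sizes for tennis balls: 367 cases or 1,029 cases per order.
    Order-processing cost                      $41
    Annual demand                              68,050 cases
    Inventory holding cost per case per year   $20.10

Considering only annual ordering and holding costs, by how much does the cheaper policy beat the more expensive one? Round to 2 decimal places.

TC(Q) = (D/Q)S + (Q/2)H
TC(367) = (68,050/367)×41 + (367/2)×20.1 = $11,290.67
TC(1,029) = (68,050/1,029)×41 + (1,029/2)×20.1 = $13,052.87
Lots of 367 are cheaper by $1,762.20.

$1,762.20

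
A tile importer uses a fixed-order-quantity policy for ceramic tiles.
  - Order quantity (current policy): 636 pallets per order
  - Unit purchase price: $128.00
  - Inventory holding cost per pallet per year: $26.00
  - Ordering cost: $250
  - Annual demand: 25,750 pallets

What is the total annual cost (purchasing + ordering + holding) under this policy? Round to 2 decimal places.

$3,314,389.86

Annual ordering cost = (D/Q)·S = (25,750/636) × 250 = $10,121.86
Annual holding cost  = (Q/2)·H = (636/2) × 26 = $8,268.00
Purchase cost = D·C = 25,750 × 128 = $3,296,000.00
Total = $10,121.86 + $8,268.00 + $3,296,000.00 = $3,314,389.86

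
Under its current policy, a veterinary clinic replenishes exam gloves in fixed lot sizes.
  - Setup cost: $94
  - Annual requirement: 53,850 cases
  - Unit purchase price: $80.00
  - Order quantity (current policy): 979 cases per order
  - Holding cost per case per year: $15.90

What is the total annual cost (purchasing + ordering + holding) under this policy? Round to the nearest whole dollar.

$4,320,954

Orders/yr = 53,850/979 = 55.005; ordering cost = 55.005 × $94 = $5,170.48
Average inventory = 979/2 = 489.5; holding cost = 489.5 × $15.9 = $7,783.05
Purchase cost = D·C = 53,850 × 80 = $4,308,000.00
Total = $5,170.48 + $7,783.05 + $4,308,000.00 = $4,320,953.53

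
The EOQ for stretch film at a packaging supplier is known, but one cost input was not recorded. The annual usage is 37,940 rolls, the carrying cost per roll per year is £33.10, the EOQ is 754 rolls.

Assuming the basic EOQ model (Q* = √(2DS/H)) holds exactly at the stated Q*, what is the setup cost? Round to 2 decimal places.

£248.00

Since Q* = (2DS/H)^½, squaring gives Q*²·H = 2DS.
S = Q²H / (2D) = 754² × 33.1 / (2 × 37,940) = 247.9953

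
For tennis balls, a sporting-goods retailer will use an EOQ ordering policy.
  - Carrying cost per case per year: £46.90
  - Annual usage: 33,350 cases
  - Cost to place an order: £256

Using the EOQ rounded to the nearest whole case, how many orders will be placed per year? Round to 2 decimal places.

Optimal lot size Q* = (2 × 33,350 × £256 / £46.9)^½ ≈ 603.39 → Q = 603
N = D/Q = 33,350/603 ≈ 55.307 orders/yr

55.31 orders per year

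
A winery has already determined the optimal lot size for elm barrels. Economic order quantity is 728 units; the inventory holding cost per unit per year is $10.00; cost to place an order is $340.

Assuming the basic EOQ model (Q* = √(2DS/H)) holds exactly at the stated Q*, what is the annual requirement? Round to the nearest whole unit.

Since Q* = (2DS/H)^½, squaring gives Q*²·H = 2DS.
D = Q²H / (2S) = 728² × 10 / (2 × 340) = 7,793.88

7,794 units per year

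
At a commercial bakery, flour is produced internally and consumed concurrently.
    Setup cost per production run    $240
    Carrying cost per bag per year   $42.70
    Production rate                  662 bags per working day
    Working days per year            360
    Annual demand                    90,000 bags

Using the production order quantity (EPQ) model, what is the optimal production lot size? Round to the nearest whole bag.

d = 90,000/360 = 250.0000 bags/day;  effective holding cost H(1 − d/p) = 42.7·(1 − 250.0000/662) = 26.57462
Q* = √(2DS / H_eff) = √(2·90,000·240 / 26.57462) ≈ 1,274.99

1,275 bags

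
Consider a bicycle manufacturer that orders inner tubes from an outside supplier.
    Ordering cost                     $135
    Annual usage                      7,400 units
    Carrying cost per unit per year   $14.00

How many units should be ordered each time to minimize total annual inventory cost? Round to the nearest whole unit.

Q* = √(2·D·S / H) = √(2·7,400·135 / 14) = √142,714.3 ≈ 377.78

378 units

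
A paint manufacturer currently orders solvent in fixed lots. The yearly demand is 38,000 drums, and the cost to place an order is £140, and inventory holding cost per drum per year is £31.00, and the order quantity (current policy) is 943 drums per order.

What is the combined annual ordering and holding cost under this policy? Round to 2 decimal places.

Annual ordering cost = (D/Q)·S = (38,000/943) × 140 = £5,641.57
Annual holding cost  = (Q/2)·H = (943/2) × 31 = £14,616.50
Total = £5,641.57 + £14,616.50 = £20,258.07

£20,258.07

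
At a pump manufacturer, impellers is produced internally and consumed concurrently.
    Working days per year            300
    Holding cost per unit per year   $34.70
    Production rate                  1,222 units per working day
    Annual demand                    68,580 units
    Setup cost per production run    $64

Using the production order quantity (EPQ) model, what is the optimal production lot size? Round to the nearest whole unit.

558 units

d = 68,580/300 = 228.6000 units/day;  effective holding cost H(1 − d/p) = 34.7·(1 − 228.6000/1222) = 28.20866
Q* = √(2DS / H_eff) = √(2·68,580·64 / 28.20866) ≈ 557.84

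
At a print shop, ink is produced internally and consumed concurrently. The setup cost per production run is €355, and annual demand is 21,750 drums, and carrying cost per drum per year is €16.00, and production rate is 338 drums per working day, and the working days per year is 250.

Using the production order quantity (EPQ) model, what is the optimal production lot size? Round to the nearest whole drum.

d = 21,750/250 = 87.0000 drums/day;  effective holding cost H(1 − d/p) = 16·(1 − 87.0000/338) = 11.88166
Q* = √(2DS / H_eff) = √(2·21,750·355 / 11.88166) ≈ 1,140.04

1,140 drums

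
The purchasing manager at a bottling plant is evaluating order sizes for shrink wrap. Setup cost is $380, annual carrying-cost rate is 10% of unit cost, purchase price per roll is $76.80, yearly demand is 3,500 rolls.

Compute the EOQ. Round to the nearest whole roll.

589 rolls

Holding cost per roll per year: H = 10% × $76.8 = $7.6800
Q* = √(2·D·S / H) = √(2·3,500·380 / 7.68) = √346,354.2 ≈ 588.52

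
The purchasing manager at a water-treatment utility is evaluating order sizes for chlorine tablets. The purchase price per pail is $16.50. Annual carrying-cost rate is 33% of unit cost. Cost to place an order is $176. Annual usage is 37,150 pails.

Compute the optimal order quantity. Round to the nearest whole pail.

1,550 pails

H = i·C = 0.33 × $16.5 = $5.4450 per pail-year
2DS/H = 2·37,150·176/5.445 = 2,401,616.16
EOQ = √2,401,616.16 ≈ 1,549.71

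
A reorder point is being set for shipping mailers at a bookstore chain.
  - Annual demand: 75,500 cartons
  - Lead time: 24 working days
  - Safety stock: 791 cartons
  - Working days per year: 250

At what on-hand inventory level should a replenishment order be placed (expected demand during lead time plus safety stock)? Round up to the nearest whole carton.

Daily demand d = 75,500 / 250 = 302.000 cartons/day
Demand during lead time = 302.000 × 24 = 7,248.00
Reorder point = 7,248.00 + 791 = 8,039.00 → round up

8,039 cartons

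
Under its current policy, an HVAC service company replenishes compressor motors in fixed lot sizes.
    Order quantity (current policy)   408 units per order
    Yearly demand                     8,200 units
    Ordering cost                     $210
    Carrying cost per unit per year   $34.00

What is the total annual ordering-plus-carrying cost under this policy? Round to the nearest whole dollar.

Ordering: D/Q × S = 8,200/408 × $210 = $4,220.59
Holding:  Q/2 × H = 408/2 × $34 = $6,936.00
Total = $4,220.59 + $6,936.00 = $11,156.59

$11,157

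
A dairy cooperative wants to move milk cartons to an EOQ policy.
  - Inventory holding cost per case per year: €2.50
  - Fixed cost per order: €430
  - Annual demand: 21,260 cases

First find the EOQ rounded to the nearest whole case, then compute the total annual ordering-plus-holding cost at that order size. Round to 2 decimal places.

Optimal lot size Q* = (2 × 21,260 × €430 / €2.5)^½ ≈ 2,704.34 → Q = 2,704 cases
Annual ordering cost = (D/Q)·S = (21,260/2,704) × 430 = €3,380.84
Annual holding cost  = (Q/2)·H = (2,704/2) × 2.5 = €3,380.00
Total = €3,380.84 + €3,380.00 = €6,760.84

€6,760.84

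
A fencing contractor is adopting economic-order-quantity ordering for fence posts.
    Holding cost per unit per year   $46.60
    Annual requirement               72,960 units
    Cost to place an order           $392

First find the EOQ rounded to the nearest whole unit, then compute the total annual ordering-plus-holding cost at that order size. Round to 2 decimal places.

Q* = √(2·D·S / H) = √(2·72,960·392 / 46.6) = √1,227,481.5 ≈ 1,107.92 → Q = 1,108 units
Ordering: D/Q × S = 72,960/1,108 × $392 = $25,812.56
Holding:  Q/2 × H = 1,108/2 × $46.6 = $25,816.40
Total = $25,812.56 + $25,816.40 = $51,628.96

$51,628.96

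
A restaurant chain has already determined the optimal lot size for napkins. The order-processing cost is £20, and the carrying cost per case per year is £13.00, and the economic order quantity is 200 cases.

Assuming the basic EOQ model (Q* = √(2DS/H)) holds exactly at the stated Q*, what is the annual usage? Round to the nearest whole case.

13,000 cases per year

EOQ relation: Q² = 2DS/H, so rearrange for the unknown.
D = Q²H / (2S) = 200² × 13 / (2 × 20) = 13,000.00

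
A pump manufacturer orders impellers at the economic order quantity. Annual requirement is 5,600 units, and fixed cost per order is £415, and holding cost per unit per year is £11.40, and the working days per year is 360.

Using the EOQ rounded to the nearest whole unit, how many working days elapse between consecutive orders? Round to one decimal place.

Optimal lot size Q* = (2 × 5,600 × £415 / £11.4)^½ ≈ 638.53 → Q = 639 units
Cycle time = (working days × Q)/D = (360 × 639) / 5,600 = 41.079 days

41.1 days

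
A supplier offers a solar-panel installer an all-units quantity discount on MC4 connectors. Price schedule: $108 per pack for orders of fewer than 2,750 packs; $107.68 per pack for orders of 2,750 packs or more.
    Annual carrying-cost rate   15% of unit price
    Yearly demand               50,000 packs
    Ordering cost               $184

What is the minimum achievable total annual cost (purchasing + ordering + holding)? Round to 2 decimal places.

H₁ = 15%×$108 = $16.2000;  H₂ = 15%×$107.68 = $16.1520
EOQ₁ = √(2×50,000×184/16.2000) = 1,065.74  (< 2,750, feasible at tier 1)
EOQ₂ = √(2×50,000×184/16.1520) = 1,067.32  (< 2,750 → use Q = 2,750 at tier-2 price)
TC(tier 1 (EOQ₁), Q≈1,065.7) = $5,417,264.99
TC(tier 2, Q≈2,750.0) = $5,409,554.45
Minimum at tier 2: $5,409,554.45

$5,409,554.45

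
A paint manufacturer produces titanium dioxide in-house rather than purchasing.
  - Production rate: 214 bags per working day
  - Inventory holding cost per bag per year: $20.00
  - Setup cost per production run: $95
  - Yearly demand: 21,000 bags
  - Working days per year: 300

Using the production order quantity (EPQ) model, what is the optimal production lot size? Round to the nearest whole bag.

544 bags

d = 21,000/300 = 70.0000 bags/day;  effective holding cost H(1 − d/p) = 20·(1 − 70.0000/214) = 13.45794
Q* = √(2DS / H_eff) = √(2·21,000·95 / 13.45794) ≈ 544.50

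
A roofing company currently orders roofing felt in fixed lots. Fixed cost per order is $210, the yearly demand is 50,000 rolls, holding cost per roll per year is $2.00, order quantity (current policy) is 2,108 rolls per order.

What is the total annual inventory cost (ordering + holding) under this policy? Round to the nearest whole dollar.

Orders/yr = 50,000/2,108 = 23.719; ordering cost = 23.719 × $210 = $4,981.02
Average inventory = 2,108/2 = 1054; holding cost = 1054 × $2 = $2,108.00
Total = $4,981.02 + $2,108.00 = $7,089.02

$7,089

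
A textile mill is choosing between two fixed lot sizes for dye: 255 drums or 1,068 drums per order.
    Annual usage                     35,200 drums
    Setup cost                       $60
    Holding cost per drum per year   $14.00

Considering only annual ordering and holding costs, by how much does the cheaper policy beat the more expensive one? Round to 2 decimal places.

TC(Q) = (D/Q)S + (Q/2)H
TC(255) = (35,200/255)×60 + (255/2)×14 = $10,067.35
TC(1,068) = (35,200/1,068)×60 + (1,068/2)×14 = $9,453.53
|ΔTC| = |$10,067.35 − $9,453.53| = $613.82

$613.82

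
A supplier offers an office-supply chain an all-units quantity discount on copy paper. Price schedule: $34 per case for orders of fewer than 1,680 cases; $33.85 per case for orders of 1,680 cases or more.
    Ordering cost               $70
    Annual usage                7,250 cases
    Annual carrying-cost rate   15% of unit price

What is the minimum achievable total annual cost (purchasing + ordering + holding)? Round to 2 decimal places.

H₁ = 15%×$34 = $5.1000;  H₂ = 15%×$33.85 = $5.0775
EOQ₁ = √(2×7,250×70/5.1000) = 446.12  (< 1,680, feasible at tier 1)
EOQ₂ = √(2×7,250×70/5.0775) = 447.10  (< 1,680 → use Q = 1,680 at tier-2 price)
TC(tier 1 (EOQ₁), Q≈446.1) = $248,775.19
TC(tier 2, Q≈1,680.0) = $249,979.68
Minimum at tier 1 (EOQ₁): $248,775.19

$248,775.19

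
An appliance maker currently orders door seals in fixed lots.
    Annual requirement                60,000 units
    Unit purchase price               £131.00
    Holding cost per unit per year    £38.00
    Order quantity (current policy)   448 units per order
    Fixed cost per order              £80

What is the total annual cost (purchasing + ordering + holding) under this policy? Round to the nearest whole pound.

Orders/yr = 60,000/448 = 133.929; ordering cost = 133.929 × £80 = £10,714.29
Average inventory = 448/2 = 224; holding cost = 224 × £38 = £8,512.00
Purchase cost = D·C = 60,000 × 131 = £7,860,000.00
Total = £10,714.29 + £8,512.00 + £7,860,000.00 = £7,879,226.29

£7,879,226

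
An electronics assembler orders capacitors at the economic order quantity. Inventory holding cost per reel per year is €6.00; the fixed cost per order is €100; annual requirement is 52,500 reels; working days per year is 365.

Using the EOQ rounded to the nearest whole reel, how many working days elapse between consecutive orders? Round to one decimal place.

EOQ = √(2DS/H) = √(2 × 52,500 × 100 / 6)
    = √(1,750,000.00) ≈ 1,322.88 → Q = 1,323 reels
Cycle time = (working days × Q)/D = (365 × 1,323) / 52,500 = 9.198 days

9.2 days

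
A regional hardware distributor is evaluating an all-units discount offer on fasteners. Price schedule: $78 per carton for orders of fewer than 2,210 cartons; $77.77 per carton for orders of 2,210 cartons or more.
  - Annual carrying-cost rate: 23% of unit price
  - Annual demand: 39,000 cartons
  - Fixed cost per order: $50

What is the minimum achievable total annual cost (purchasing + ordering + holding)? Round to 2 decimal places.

$3,050,364.57

H₁ = 23%×$78 = $17.9400;  H₂ = 23%×$77.77 = $17.8871
EOQ₁ = √(2×39,000×50/17.9400) = 466.25  (< 2,210, feasible at tier 1)
EOQ₂ = √(2×39,000×50/17.8871) = 466.94  (< 2,210 → use Q = 2,210 at tier-2 price)
TC(tier 1 (EOQ₁), Q≈466.3) = $3,050,364.57
TC(tier 2, Q≈2,210.0) = $3,053,677.60
Minimum at tier 1 (EOQ₁): $3,050,364.57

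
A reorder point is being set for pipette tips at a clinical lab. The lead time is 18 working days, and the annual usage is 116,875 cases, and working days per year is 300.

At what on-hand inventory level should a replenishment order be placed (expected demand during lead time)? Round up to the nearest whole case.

Daily demand d = 116,875 / 300 = 389.583 cases/day
Demand during lead time = 389.583 × 18 = 7,012.50
Reorder point = 7,012.50 → round up

7,013 cases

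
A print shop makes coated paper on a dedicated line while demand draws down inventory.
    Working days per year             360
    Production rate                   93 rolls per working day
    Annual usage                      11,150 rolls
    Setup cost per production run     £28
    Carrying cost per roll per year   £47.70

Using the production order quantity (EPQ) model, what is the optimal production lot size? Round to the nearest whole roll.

140 rolls

Daily demand d = 11,150/360 = 30.972; p = 93; 1 − d/p = 0.66697
EPQ = √(2DS / (H(1 − d/p)))
    = √(2 × 11,150 × 28 / (47.7 × 0.66697)) ≈ 140.09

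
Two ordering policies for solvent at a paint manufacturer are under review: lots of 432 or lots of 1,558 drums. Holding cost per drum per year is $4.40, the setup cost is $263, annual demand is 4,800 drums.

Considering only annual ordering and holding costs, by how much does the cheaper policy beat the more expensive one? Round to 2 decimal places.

TC(Q) = (D/Q)S + (Q/2)H
TC(432) = (4,800/432)×263 + (432/2)×4.4 = $3,872.62
TC(1,558) = (4,800/1,558)×263 + (1,558/2)×4.4 = $4,237.87
Lots of 432 are cheaper by $365.25.

$365.25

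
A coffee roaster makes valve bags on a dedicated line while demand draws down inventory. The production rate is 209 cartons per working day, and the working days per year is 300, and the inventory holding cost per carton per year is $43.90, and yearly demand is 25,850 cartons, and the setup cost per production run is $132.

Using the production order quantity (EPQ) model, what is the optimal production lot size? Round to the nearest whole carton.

Daily demand d = 25,850/300 = 86.167; p = 209; 1 − d/p = 0.58772
EPQ = √(2DS / (H(1 − d/p)))
    = √(2 × 25,850 × 132 / (43.9 × 0.58772)) ≈ 514.30

514 cartons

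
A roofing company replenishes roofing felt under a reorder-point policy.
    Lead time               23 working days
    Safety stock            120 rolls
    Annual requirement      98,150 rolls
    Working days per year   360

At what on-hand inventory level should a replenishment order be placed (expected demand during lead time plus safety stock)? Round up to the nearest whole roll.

Daily demand d = 98,150 / 360 = 272.639 rolls/day
Demand during lead time = 272.639 × 23 = 6,270.69
Reorder point = 6,270.69 + 120 = 6,390.69 → round up

6,391 rolls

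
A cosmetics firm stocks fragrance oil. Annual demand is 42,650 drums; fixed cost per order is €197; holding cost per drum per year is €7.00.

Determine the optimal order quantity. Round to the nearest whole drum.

Optimal lot size Q* = (2 × 42,650 × €197 / €7)^½ ≈ 1,549.38

1,549 drums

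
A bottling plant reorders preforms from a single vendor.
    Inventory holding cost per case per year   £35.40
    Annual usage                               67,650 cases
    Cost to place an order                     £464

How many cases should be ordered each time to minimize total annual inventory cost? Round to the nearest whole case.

2DS/H = 2·67,650·464/35.4 = 1,773,423.73
EOQ = √1,773,423.73 ≈ 1,331.70

1,332 cases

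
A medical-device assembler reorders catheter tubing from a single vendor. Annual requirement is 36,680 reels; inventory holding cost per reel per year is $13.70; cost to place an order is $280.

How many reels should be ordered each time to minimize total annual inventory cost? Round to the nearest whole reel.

Q* = √(2·D·S / H) = √(2·36,680·280 / 13.7) = √1,499,328.5 ≈ 1,224.47

1,224 reels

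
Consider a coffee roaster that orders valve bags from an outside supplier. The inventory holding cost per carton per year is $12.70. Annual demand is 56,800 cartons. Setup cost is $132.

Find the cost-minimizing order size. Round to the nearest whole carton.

2DS/H = 2·56,800·132/12.7 = 1,180,724.41
EOQ = √1,180,724.41 ≈ 1,086.61

1,087 cartons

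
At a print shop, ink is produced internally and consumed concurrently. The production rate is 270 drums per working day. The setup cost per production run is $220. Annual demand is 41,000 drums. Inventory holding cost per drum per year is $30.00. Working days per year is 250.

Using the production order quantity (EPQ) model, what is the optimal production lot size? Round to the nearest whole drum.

Daily demand d = 41,000/250 = 164.000; p = 270; 1 − d/p = 0.39259
EPQ = √(2DS / (H(1 − d/p)))
    = √(2 × 41,000 × 220 / (30 × 0.39259)) ≈ 1,237.62

1,238 drums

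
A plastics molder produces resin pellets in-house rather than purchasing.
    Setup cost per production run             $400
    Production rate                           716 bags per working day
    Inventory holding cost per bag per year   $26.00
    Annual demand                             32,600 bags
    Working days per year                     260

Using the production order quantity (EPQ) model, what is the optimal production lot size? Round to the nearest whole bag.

d = 32,600/260 = 125.3846 bags/day;  effective holding cost H(1 − d/p) = 26·(1 − 125.3846/716) = 21.44693
Q* = √(2DS / H_eff) = √(2·32,600·400 / 21.44693) ≈ 1,102.74

1,103 bags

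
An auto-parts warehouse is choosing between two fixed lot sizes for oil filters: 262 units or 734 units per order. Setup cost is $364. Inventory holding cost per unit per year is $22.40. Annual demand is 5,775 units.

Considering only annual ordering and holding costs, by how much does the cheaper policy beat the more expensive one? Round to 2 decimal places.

TC(Q) = (D/Q)S + (Q/2)H
TC(262) = (5,775/262)×364 + (262/2)×22.4 = $10,957.68
TC(734) = (5,775/734)×364 + (734/2)×22.4 = $11,084.70
Lots of 262 are cheaper by $127.01.

$127.01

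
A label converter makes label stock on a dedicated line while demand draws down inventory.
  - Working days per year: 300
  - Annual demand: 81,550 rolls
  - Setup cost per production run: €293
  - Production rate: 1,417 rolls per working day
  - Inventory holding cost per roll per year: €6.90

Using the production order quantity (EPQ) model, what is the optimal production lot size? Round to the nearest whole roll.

d = 81,550/300 = 271.8333 rolls/day;  effective holding cost H(1 − d/p) = 6.9·(1 − 271.8333/1417) = 5.57632
Q* = √(2DS / H_eff) = √(2·81,550·293 / 5.57632) ≈ 2,927.43

2,927 rolls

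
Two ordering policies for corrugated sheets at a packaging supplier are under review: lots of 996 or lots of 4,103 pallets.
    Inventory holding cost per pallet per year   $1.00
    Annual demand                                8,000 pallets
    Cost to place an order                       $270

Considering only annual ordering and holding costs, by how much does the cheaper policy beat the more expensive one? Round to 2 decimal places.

$88.73

TC(Q) = (D/Q)S + (Q/2)H
TC(996) = (8,000/996)×270 + (996/2)×1 = $2,666.67
TC(4,103) = (8,000/4,103)×270 + (4,103/2)×1 = $2,577.94
|ΔTC| = |$2,666.67 − $2,577.94| = $88.73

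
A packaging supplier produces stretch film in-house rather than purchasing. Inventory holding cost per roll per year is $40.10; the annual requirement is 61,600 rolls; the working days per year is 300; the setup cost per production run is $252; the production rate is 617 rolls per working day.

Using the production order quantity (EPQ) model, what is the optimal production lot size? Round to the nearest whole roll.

1,077 rolls

d = 61,600/300 = 205.3333 rolls/day;  effective holding cost H(1 − d/p) = 40.1·(1 − 205.3333/617) = 26.75500
Q* = √(2DS / H_eff) = √(2·61,600·252 / 26.75500) ≈ 1,077.22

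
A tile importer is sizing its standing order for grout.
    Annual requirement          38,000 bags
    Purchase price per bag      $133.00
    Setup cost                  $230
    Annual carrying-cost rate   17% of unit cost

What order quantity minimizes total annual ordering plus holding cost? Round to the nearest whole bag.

879 bags

Holding cost per bag per year: H = 17% × $133 = $22.6100
Q* = √(2·D·S / H) = √(2·38,000·230 / 22.61) = √773,109.2 ≈ 879.27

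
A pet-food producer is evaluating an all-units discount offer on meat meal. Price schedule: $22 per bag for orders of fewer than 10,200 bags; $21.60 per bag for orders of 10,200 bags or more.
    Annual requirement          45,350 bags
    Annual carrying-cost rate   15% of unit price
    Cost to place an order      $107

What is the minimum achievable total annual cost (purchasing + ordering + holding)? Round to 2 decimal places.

$996,559.73

H₁ = 15%×$22 = $3.3000;  H₂ = 15%×$21.60 = $3.2400
EOQ₁ = √(2×45,350×107/3.3000) = 1,714.90  (< 10,200, feasible at tier 1)
EOQ₂ = √(2×45,350×107/3.2400) = 1,730.70  (< 10,200 → use Q = 10,200 at tier-2 price)
TC(tier 1 (EOQ₁), Q≈1,714.9) = $1,003,359.17
TC(tier 2, Q≈10,200.0) = $996,559.73
Minimum at tier 2: $996,559.73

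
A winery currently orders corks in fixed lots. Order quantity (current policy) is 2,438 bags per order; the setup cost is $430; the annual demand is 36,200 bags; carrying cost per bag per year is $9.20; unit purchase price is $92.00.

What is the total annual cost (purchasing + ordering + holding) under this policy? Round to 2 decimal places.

Annual ordering cost = (D/Q)·S = (36,200/2,438) × 430 = $6,384.74
Annual holding cost  = (Q/2)·H = (2,438/2) × 9.2 = $11,214.80
Purchase cost = D·C = 36,200 × 92 = $3,330,400.00
Total = $6,384.74 + $11,214.80 + $3,330,400.00 = $3,347,999.54

$3,347,999.54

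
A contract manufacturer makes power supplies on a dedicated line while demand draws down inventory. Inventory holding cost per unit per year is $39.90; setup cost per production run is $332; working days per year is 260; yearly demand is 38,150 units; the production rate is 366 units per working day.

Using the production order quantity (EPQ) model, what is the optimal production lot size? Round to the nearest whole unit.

1,029 units

d = 38,150/260 = 146.7308 units/day;  effective holding cost H(1 − d/p) = 39.9·(1 − 146.7308/366) = 23.90394
Q* = √(2DS / H_eff) = √(2·38,150·332 / 23.90394) ≈ 1,029.43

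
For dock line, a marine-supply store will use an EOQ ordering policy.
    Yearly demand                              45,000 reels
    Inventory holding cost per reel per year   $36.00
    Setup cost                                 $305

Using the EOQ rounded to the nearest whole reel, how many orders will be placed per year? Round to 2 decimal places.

51.55 orders per year

Optimal lot size Q* = (2 × 45,000 × $305 / $36)^½ ≈ 873.21 → Q = 873
N = D/Q = 45,000/873 ≈ 51.546 orders/yr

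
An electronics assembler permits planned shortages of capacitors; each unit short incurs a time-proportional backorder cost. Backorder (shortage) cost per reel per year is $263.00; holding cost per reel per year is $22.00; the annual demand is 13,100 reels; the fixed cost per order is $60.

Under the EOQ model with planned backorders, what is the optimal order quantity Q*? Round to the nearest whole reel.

Basic EOQ = √(2·13,100·60/22) = 267.310
Backorder adjustment √((H+b)/b) = √((22+263)/263) = 1.0410
Q* = 267.310 × 1.0410 ≈ 278.27

278 reels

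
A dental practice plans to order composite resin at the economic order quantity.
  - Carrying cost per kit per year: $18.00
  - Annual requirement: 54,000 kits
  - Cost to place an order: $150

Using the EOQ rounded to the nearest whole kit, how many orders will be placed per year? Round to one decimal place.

2DS/H = 2·54,000·150/18 = 900,000.00
EOQ = √900,000.00 ≈ 948.68 → Q = 949
Orders per year = D/Q = 54,000 / 949 = 56.902

56.9 orders per year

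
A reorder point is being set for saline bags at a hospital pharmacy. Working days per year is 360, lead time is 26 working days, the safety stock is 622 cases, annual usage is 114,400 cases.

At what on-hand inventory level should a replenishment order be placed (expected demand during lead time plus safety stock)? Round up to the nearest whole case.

8,885 cases

Daily demand d = 114,400 / 360 = 317.778 cases/day
Demand during lead time = 317.778 × 26 = 8,262.22
Reorder point = 8,262.22 + 622 = 8,884.22 → round up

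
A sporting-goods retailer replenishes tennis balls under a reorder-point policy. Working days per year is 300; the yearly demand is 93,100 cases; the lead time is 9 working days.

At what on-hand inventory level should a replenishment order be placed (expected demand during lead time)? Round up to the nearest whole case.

2,793 cases

Daily demand d = 93,100 / 300 = 310.333 cases/day
Demand during lead time = 310.333 × 9 = 2,793.00
Reorder point = 2,793.00 → round up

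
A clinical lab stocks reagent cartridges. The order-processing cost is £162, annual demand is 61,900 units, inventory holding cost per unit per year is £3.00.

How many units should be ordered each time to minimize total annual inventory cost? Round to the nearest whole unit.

EOQ = √(2DS/H) = √(2 × 61,900 × 162 / 3)
    = √(6,685,200.00) ≈ 2,585.58

2,586 units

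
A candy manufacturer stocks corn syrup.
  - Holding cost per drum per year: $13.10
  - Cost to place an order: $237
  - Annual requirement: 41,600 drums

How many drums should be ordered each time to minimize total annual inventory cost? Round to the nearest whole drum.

1,227 drums

EOQ = √(2DS/H) = √(2 × 41,600 × 237 / 13.1)
    = √(1,505,221.37) ≈ 1,226.87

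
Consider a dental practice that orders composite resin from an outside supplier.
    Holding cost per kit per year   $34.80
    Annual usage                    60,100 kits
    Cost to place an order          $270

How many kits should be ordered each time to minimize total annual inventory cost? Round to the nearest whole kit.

966 kits

2DS/H = 2·60,100·270/34.8 = 932,586.21
EOQ = √932,586.21 ≈ 965.71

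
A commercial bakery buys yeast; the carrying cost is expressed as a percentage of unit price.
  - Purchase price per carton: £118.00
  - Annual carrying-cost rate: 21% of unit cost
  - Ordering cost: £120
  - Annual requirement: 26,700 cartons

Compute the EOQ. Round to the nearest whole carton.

Carrying cost H = £118 × 21% = £24.7800/carton/yr
Optimal lot size Q* = (2 × 26,700 × £120 / £24.78)^½ ≈ 508.52

509 cartons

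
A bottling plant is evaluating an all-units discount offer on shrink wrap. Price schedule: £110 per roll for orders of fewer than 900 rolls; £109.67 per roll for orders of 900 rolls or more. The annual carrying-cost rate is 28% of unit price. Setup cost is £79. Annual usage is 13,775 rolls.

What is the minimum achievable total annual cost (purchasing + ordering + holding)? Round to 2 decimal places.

£1,523,437.47

H₁ = 28%×£110 = £30.8000;  H₂ = 28%×£109.67 = £30.7076
EOQ₁ = √(2×13,775×79/30.8000) = 265.83  (< 900, feasible at tier 1)
EOQ₂ = √(2×13,775×79/30.7076) = 266.23  (< 900 → use Q = 900 at tier-2 price)
TC(tier 1 (EOQ₁), Q≈265.8) = £1,523,437.47
TC(tier 2, Q≈900.0) = £1,525,731.81
Minimum at tier 1 (EOQ₁): £1,523,437.47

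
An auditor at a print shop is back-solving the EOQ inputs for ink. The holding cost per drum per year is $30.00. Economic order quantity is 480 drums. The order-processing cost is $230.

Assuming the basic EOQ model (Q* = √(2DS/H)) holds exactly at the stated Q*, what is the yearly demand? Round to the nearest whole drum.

Since Q* = (2DS/H)^½, squaring gives Q*²·H = 2DS.
D = Q²H / (2S) = 480² × 30 / (2 × 230) = 15,026.09

15,026 drums per year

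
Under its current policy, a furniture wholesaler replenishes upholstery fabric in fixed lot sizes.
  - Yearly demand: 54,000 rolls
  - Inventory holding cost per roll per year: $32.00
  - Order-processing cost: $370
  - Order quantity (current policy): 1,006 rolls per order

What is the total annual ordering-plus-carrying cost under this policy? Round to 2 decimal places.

$35,956.83

Orders/yr = 54,000/1,006 = 53.678; ordering cost = 53.678 × $370 = $19,860.83
Average inventory = 1,006/2 = 503; holding cost = 503 × $32 = $16,096.00
Total = $19,860.83 + $16,096.00 = $35,956.83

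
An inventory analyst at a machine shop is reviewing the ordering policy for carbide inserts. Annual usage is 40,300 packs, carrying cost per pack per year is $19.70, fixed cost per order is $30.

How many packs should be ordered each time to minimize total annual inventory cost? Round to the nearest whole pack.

350 packs

EOQ = √(2DS/H) = √(2 × 40,300 × 30 / 19.7)
    = √(122,741.12) ≈ 350.34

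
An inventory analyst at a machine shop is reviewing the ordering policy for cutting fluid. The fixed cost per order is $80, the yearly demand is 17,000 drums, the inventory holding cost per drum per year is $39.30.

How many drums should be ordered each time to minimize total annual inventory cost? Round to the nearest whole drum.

263 drums

Optimal lot size Q* = (2 × 17,000 × $80 / $39.3)^½ ≈ 263.08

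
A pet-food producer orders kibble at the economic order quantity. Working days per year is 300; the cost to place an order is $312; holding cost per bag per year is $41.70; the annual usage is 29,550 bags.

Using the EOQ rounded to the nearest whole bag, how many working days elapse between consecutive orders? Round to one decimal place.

Optimal lot size Q* = (2 × 29,550 × $312 / $41.7)^½ ≈ 664.97 → Q = 665 bags
Cycle time = (working days × Q)/D = (300 × 665) / 29,550 = 6.751 days

6.8 days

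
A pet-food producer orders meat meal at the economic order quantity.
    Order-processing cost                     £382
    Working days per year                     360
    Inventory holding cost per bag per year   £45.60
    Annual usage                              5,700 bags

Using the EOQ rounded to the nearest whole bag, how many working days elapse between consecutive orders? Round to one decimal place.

19.5 days

2DS/H = 2·5,700·382/45.6 = 95,500.00
EOQ = √95,500.00 ≈ 309.03 → Q = 309 bags
Days between orders = 360 / (D/Q) = 360 / 18.447 ≈ 19.516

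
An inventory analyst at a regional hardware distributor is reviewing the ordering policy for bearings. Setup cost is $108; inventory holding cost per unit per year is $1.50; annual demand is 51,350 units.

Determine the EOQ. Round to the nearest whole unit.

2,719 units

Optimal lot size Q* = (2 × 51,350 × $108 / $1.5)^½ ≈ 2,719.26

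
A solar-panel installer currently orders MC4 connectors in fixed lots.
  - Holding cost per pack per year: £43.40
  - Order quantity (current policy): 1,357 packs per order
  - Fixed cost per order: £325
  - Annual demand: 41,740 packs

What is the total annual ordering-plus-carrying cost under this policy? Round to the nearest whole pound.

Orders/yr = 41,740/1,357 = 30.759; ordering cost = 30.759 × £325 = £9,996.68
Average inventory = 1,357/2 = 678.5; holding cost = 678.5 × £43.4 = £29,446.90
Total = £9,996.68 + £29,446.90 = £39,443.58

£39,444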